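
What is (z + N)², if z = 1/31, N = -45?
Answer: 1943236/961 ≈ 2022.1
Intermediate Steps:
z = 1/31 ≈ 0.032258
(z + N)² = (1/31 - 45)² = (-1394/31)² = 1943236/961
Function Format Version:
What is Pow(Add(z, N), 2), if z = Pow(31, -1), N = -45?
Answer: Rational(1943236, 961) ≈ 2022.1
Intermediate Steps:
z = Rational(1, 31) ≈ 0.032258
Pow(Add(z, N), 2) = Pow(Add(Rational(1, 31), -45), 2) = Pow(Rational(-1394, 31), 2) = Rational(1943236, 961)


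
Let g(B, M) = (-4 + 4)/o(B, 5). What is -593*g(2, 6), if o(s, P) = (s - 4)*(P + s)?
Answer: 0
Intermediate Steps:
o(s, P) = (-4 + s)*(P + s)
g(B, M) = 0 (g(B, M) = (-4 + 4)/(B² - 4*5 - 4*B + 5*B) = 0/(B² - 20 - 4*B + 5*B) = 0/(-20 + B + B²) = 0)
-593*g(2, 6) = -593*0 = 0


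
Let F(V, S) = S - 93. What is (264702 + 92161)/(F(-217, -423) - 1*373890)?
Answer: -356863/374406 ≈ -0.95314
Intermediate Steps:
F(V, S) = -93 + S
(264702 + 92161)/(F(-217, -423) - 1*373890) = (264702 + 92161)/((-93 - 423) - 1*373890) = 356863/(-516 - 373890) = 356863/(-374406) = 356863*(-1/374406) = -356863/374406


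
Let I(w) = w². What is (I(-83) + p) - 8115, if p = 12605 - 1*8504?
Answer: 2875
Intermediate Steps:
p = 4101 (p = 12605 - 8504 = 4101)
(I(-83) + p) - 8115 = ((-83)² + 4101) - 8115 = (6889 + 4101) - 8115 = 10990 - 8115 = 2875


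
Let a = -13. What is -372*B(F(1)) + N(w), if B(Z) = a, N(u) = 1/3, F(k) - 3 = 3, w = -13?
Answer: 14509/3 ≈ 4836.3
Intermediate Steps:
F(k) = 6 (F(k) = 3 + 3 = 6)
N(u) = 1/3
B(Z) = -13
-372*B(F(1)) + N(w) = -372*(-13) + 1/3 = 4836 + 1/3 = 14509/3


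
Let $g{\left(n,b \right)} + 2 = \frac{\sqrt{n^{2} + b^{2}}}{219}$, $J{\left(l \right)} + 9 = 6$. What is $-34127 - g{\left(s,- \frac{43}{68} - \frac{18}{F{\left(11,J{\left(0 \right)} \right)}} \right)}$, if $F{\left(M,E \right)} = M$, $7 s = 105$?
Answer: $-34125 - \frac{\sqrt{128768209}}{163812} \approx -34125.0$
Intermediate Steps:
$s = 15$ ($s = \frac{1}{7} \cdot 105 = 15$)
$J{\left(l \right)} = -3$ ($J{\left(l \right)} = -9 + 6 = -3$)
$g{\left(n,b \right)} = -2 + \frac{\sqrt{b^{2} + n^{2}}}{219}$ ($g{\left(n,b \right)} = -2 + \frac{\sqrt{n^{2} + b^{2}}}{219} = -2 + \sqrt{b^{2} + n^{2}} \cdot \frac{1}{219} = -2 + \frac{\sqrt{b^{2} + n^{2}}}{219}$)
$-34127 - g{\left(s,- \frac{43}{68} - \frac{18}{F{\left(11,J{\left(0 \right)} \right)}} \right)} = -34127 - \left(-2 + \frac{\sqrt{\left(- \frac{43}{68} - \frac{18}{11}\right)^{2} + 15^{2}}}{219}\right) = -34127 - \left(-2 + \frac{\sqrt{\left(\left(-43\right) \frac{1}{68} - \frac{18}{11}\right)^{2} + 225}}{219}\right) = -34127 - \left(-2 + \frac{\sqrt{\left(- \frac{43}{68} - \frac{18}{11}\right)^{2} + 225}}{219}\right) = -34127 - \left(-2 + \frac{\sqrt{\left(- \frac{1697}{748}\right)^{2} + 225}}{219}\right) = -34127 - \left(-2 + \frac{\sqrt{\frac{2879809}{559504} + 225}}{219}\right) = -34127 - \left(-2 + \frac{\sqrt{\frac{128768209}{559504}}}{219}\right) = -34127 - \left(-2 + \frac{\frac{1}{748} \sqrt{128768209}}{219}\right) = -34127 - \left(-2 + \frac{\sqrt{128768209}}{163812}\right) = -34127 + \left(2 - \frac{\sqrt{128768209}}{163812}\right) = -34125 - \frac{\sqrt{128768209}}{163812}$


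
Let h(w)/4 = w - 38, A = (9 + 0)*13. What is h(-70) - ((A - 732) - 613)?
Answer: 796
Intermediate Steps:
A = 117 (A = 9*13 = 117)
h(w) = -152 + 4*w (h(w) = 4*(w - 38) = 4*(-38 + w) = -152 + 4*w)
h(-70) - ((A - 732) - 613) = (-152 + 4*(-70)) - ((117 - 732) - 613) = (-152 - 280) - (-615 - 613) = -432 - 1*(-1228) = -432 + 1228 = 796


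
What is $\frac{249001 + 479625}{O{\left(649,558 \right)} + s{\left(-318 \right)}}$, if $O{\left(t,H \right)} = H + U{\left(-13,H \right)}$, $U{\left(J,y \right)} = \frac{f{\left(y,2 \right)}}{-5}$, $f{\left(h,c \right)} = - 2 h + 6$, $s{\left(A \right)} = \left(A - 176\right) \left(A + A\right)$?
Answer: $\frac{364313}{157482} \approx 2.3134$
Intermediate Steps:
$s{\left(A \right)} = 2 A \left(-176 + A\right)$ ($s{\left(A \right)} = \left(-176 + A\right) 2 A = 2 A \left(-176 + A\right)$)
$f{\left(h,c \right)} = 6 - 2 h$
$U{\left(J,y \right)} = - \frac{6}{5} + \frac{2 y}{5}$ ($U{\left(J,y \right)} = \frac{6 - 2 y}{-5} = \left(6 - 2 y\right) \left(- \frac{1}{5}\right) = - \frac{6}{5} + \frac{2 y}{5}$)
$O{\left(t,H \right)} = - \frac{6}{5} + \frac{7 H}{5}$ ($O{\left(t,H \right)} = H + \left(- \frac{6}{5} + \frac{2 H}{5}\right) = - \frac{6}{5} + \frac{7 H}{5}$)
$\frac{249001 + 479625}{O{\left(649,558 \right)} + s{\left(-318 \right)}} = \frac{249001 + 479625}{\left(- \frac{6}{5} + \frac{7}{5} \cdot 558\right) + 2 \left(-318\right) \left(-176 - 318\right)} = \frac{728626}{\left(- \frac{6}{5} + \frac{3906}{5}\right) + 2 \left(-318\right) \left(-494\right)} = \frac{728626}{780 + 314184} = \frac{728626}{314964} = 728626 \cdot \frac{1}{314964} = \frac{364313}{157482}$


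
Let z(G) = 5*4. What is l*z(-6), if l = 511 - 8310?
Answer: -155980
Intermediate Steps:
z(G) = 20
l = -7799
l*z(-6) = -7799*20 = -155980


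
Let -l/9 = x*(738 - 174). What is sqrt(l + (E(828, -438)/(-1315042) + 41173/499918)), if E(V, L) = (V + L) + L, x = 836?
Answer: I*sqrt(458505644743392992558365943354)/328706583278 ≈ 2060.0*I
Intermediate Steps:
E(V, L) = V + 2*L (E(V, L) = (L + V) + L = V + 2*L)
l = -4243536 (l = -7524*(738 - 174) = -7524*564 = -9*471504 = -4243536)
sqrt(l + (E(828, -438)/(-1315042) + 41173/499918)) = sqrt(-4243536 + ((828 + 2*(-438))/(-1315042) + 41173/499918)) = sqrt(-4243536 + ((828 - 876)*(-1/1315042) + 41173*(1/499918))) = sqrt(-4243536 + (-48*(-1/1315042) + 41173/499918)) = sqrt(-4243536 + (24/657521 + 41173/499918)) = sqrt(-4243536 + 27084110165/328706583278) = sqrt(-1394878192493080843/328706583278) = I*sqrt(458505644743392992558365943354)/328706583278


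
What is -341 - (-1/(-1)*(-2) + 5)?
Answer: -344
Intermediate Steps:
-341 - (-1/(-1)*(-2) + 5) = -341 - (-1*(-1)*(-2) + 5) = -341 - (1*(-2) + 5) = -341 - (-2 + 5) = -341 - 1*3 = -341 - 3 = -344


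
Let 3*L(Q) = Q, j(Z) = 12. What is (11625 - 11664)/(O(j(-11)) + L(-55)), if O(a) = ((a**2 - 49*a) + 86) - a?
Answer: 117/1165 ≈ 0.10043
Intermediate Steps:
L(Q) = Q/3
O(a) = 86 + a**2 - 50*a (O(a) = (86 + a**2 - 49*a) - a = 86 + a**2 - 50*a)
(11625 - 11664)/(O(j(-11)) + L(-55)) = (11625 - 11664)/((86 + 12**2 - 50*12) + (1/3)*(-55)) = -39/((86 + 144 - 600) - 55/3) = -39/(-370 - 55/3) = -39/(-1165/3) = -39*(-3/1165) = 117/1165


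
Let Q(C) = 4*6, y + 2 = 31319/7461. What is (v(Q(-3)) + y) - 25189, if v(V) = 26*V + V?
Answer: -183084004/7461 ≈ -24539.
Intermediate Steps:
y = 16397/7461 (y = -2 + 31319/7461 = 16397/7461 ≈ 2.1977)
Q(C) = 24
v(V) = 27*V
(v(Q(-3)) + y) - 25189 = (27*24 + 16397/7461) - 25189 = (648 + 16397/7461) - 25189 = 4851125/7461 - 25189 = -183084004/7461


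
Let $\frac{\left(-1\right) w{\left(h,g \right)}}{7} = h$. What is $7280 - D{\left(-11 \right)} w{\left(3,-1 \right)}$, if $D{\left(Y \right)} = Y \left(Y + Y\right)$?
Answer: $12362$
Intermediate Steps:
$D{\left(Y \right)} = 2 Y^{2}$ ($D{\left(Y \right)} = Y 2 Y = 2 Y^{2}$)
$w{\left(h,g \right)} = - 7 h$
$7280 - D{\left(-11 \right)} w{\left(3,-1 \right)} = 7280 - 2 \left(-11\right)^{2} \left(\left(-7\right) 3\right) = 7280 - 2 \cdot 121 \left(-21\right) = 7280 - 242 \left(-21\right) = 7280 - -5082 = 7280 + 5082 = 12362$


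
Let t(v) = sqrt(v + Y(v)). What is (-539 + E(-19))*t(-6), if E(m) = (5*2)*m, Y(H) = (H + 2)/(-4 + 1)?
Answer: -243*I*sqrt(42) ≈ -1574.8*I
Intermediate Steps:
Y(H) = -2/3 - H/3 (Y(H) = (2 + H)/(-3) = (2 + H)*(-1/3) = -2/3 - H/3)
E(m) = 10*m
t(v) = sqrt(-2/3 + 2*v/3) (t(v) = sqrt(v + (-2/3 - v/3)) = sqrt(-2/3 + 2*v/3))
(-539 + E(-19))*t(-6) = (-539 + 10*(-19))*(sqrt(-6 + 6*(-6))/3) = (-539 - 190)*(sqrt(-6 - 36)/3) = -243*sqrt(-42) = -243*I*sqrt(42)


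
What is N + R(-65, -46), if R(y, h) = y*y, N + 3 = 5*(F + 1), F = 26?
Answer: 4357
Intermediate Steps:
N = 132 (N = -3 + 5*(26 + 1) = -3 + 5*27 = -3 + 135 = 132)
R(y, h) = y**2
N + R(-65, -46) = 132 + (-65)**2 = 132 + 4225 = 4357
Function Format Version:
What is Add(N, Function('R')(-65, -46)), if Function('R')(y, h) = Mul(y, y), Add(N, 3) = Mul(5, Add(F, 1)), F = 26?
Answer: 4357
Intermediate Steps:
N = 132 (N = Add(-3, Mul(5, Add(26, 1))) = Add(-3, Mul(5, 27)) = Add(-3, 135) = 132)
Function('R')(y, h) = Pow(y, 2)
Add(N, Function('R')(-65, -46)) = Add(132, Pow(-65, 2)) = Add(132, 4225) = 4357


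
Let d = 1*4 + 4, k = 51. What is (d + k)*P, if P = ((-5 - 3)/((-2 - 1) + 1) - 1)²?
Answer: 531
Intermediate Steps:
d = 8 (d = 4 + 4 = 8)
P = 9 (P = (-8/(-3 + 1) - 1)² = (-8/(-2) - 1)² = (-8*(-½) - 1)² = (4 - 1)² = 3² = 9)
(d + k)*P = (8 + 51)*9 = 59*9 = 531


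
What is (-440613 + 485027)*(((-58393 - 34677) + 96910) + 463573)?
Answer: 20759680982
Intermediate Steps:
(-440613 + 485027)*(((-58393 - 34677) + 96910) + 463573) = 44414*((-93070 + 96910) + 463573) = 44414*(3840 + 463573) = 44414*467413 = 20759680982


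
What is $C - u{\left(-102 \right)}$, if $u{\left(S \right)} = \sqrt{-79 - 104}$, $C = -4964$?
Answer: $-4964 - i \sqrt{183} \approx -4964.0 - 13.528 i$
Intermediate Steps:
$u{\left(S \right)} = i \sqrt{183}$ ($u{\left(S \right)} = \sqrt{-183} = i \sqrt{183}$)
$C - u{\left(-102 \right)} = -4964 - i \sqrt{183}$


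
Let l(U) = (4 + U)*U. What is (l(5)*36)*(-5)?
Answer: -8100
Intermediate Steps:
l(U) = U*(4 + U)
(l(5)*36)*(-5) = ((5*(4 + 5))*36)*(-5) = ((5*9)*36)*(-5) = (45*36)*(-5) = 1620*(-5) = -8100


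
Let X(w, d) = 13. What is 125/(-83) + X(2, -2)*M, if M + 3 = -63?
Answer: -71339/83 ≈ -859.51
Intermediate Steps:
M = -66 (M = -3 - 63 = -66)
125/(-83) + X(2, -2)*M = 125/(-83) + 13*(-66) = 125*(-1/83) - 858 = -125/83 - 858 = -71339/83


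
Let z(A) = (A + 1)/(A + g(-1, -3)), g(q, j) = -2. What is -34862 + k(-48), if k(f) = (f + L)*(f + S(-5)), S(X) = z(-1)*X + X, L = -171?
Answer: -23255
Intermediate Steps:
z(A) = (1 + A)/(-2 + A) (z(A) = (A + 1)/(A - 2) = (1 + A)/(-2 + A))
S(X) = X (S(X) = ((1 - 1)/(-2 - 1))*X + X = (0/(-3))*X + X = (-1/3*0)*X + X = 0*X + X = 0 + X = X)
k(f) = (-171 + f)*(-5 + f) (k(f) = (f - 171)*(f - 5) = (-171 + f)*(-5 + f))
-34862 + k(-48) = -34862 + (855 + (-48)**2 - 176*(-48)) = -34862 + (855 + 2304 + 8448) = -34862 + 11607 = -23255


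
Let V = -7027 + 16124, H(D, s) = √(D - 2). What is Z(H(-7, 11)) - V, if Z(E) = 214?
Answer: -8883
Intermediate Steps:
H(D, s) = √(-2 + D)
V = 9097
Z(H(-7, 11)) - V = 214 - 1*9097 = 214 - 9097 = -8883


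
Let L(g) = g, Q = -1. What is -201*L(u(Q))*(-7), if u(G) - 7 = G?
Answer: 8442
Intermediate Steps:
u(G) = 7 + G
-201*L(u(Q))*(-7) = -201*(7 - 1)*(-7) = -201*6*(-7) = -1206*(-7) = 8442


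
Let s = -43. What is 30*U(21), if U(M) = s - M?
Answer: -1920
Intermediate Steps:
U(M) = -43 - M
30*U(21) = 30*(-43 - 1*21) = 30*(-43 - 21) = 30*(-64) = -1920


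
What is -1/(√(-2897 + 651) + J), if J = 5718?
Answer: I/(√2246 - 5718*I) ≈ -0.00017487 + 1.4494e-6*I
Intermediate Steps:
-1/(√(-2897 + 651) + J) = -1/(√(-2897 + 651) + 5718) = -1/(√(-2246) + 5718) = -1/(I*√2246 + 5718) = -1/(5718 + I*√2246)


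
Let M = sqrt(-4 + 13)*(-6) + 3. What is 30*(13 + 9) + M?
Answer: 645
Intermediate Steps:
M = -15 (M = sqrt(9)*(-6) + 3 = 3*(-6) + 3 = -18 + 3 = -15)
30*(13 + 9) + M = 30*(13 + 9) - 15 = 30*22 - 15 = 660 - 15 = 645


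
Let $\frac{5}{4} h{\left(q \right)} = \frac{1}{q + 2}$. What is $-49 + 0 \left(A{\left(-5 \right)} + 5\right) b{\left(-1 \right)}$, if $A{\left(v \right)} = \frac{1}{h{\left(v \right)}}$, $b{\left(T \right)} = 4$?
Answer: $-49$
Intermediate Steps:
$h{\left(q \right)} = \frac{4}{5 \left(2 + q\right)}$ ($h{\left(q \right)} = \frac{4}{5 \left(q + 2\right)} = \frac{4}{5 \left(2 + q\right)}$)
$A{\left(v \right)} = \frac{5}{2} + \frac{5 v}{4}$ ($A{\left(v \right)} = \frac{1}{\frac{4}{5} \frac{1}{2 + v}} = \frac{5}{2} + \frac{5 v}{4}$)
$-49 + 0 \left(A{\left(-5 \right)} + 5\right) b{\left(-1 \right)} = -49 + 0 \left(\left(\frac{5}{2} + \frac{5}{4} \left(-5\right)\right) + 5\right) 4 = -49 + 0 \left(\left(\frac{5}{2} - \frac{25}{4}\right) + 5\right) 4 = -49 + 0 \left(- \frac{15}{4} + 5\right) 4 = -49 + 0 \cdot \frac{5}{4} \cdot 4 = -49 + 0 \cdot 5 = -49 + 0 = -49$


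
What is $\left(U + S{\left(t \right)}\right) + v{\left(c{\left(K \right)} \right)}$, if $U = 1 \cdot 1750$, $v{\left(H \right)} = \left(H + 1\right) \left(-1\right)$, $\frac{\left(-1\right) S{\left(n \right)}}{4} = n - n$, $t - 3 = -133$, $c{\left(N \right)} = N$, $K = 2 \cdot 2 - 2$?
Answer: $1747$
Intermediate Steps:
$K = 2$ ($K = 4 - 2 = 2$)
$t = -130$ ($t = 3 - 133 = -130$)
$S{\left(n \right)} = 0$ ($S{\left(n \right)} = - 4 \left(n - n\right) = \left(-4\right) 0 = 0$)
$v{\left(H \right)} = -1 - H$ ($v{\left(H \right)} = \left(1 + H\right) \left(-1\right) = -1 - H$)
$U = 1750$
$\left(U + S{\left(t \right)}\right) + v{\left(c{\left(K \right)} \right)} = \left(1750 + 0\right) - 3 = 1750 - 3 = 1747$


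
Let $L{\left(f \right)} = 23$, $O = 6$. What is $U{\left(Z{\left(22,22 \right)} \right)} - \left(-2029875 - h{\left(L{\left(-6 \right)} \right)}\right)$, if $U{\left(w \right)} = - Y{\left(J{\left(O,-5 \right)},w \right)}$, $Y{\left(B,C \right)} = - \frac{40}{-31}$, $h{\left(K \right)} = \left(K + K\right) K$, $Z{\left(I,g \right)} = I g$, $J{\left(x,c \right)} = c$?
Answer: $\frac{62958883}{31} \approx 2.0309 \cdot 10^{6}$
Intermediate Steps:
$h{\left(K \right)} = 2 K^{2}$ ($h{\left(K \right)} = 2 K K = 2 K^{2}$)
$Y{\left(B,C \right)} = \frac{40}{31}$ ($Y{\left(B,C \right)} = \left(-40\right) \left(- \frac{1}{31}\right) = \frac{40}{31}$)
$U{\left(w \right)} = - \frac{40}{31}$ ($U{\left(w \right)} = \left(-1\right) \frac{40}{31} = - \frac{40}{31}$)
$U{\left(Z{\left(22,22 \right)} \right)} - \left(-2029875 - h{\left(L{\left(-6 \right)} \right)}\right) = - \frac{40}{31} - \left(-2029875 - 2 \cdot 23^{2}\right) = - \frac{40}{31} - \left(-2029875 - 2 \cdot 529\right) = - \frac{40}{31} - \left(-2029875 - 1058\right) = - \frac{40}{31} - -2030933 = - \frac{40}{31} + 2030933 = \frac{62958883}{31}$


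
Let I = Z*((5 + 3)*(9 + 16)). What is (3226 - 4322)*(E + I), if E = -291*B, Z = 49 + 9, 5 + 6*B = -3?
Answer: -13138848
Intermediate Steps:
B = -4/3 (B = -5/6 + (1/6)*(-3) = -5/6 - 1/2 = -4/3 ≈ -1.3333)
Z = 58
E = 388 (E = -291*(-4/3) = 388)
I = 11600 (I = 58*((5 + 3)*(9 + 16)) = 58*(8*25) = 58*200 = 11600)
(3226 - 4322)*(E + I) = (3226 - 4322)*(388 + 11600) = -1096*11988 = -13138848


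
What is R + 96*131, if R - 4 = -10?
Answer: 12570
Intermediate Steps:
R = -6 (R = 4 - 10 = -6)
R + 96*131 = -6 + 96*131 = -6 + 12576 = 12570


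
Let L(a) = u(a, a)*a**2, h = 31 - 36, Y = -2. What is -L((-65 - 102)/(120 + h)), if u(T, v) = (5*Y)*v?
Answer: -9314926/304175 ≈ -30.624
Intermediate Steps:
u(T, v) = -10*v (u(T, v) = (5*(-2))*v = -10*v)
h = -5
L(a) = -10*a**3 (L(a) = (-10*a)*a**2 = -10*a**3)
-L((-65 - 102)/(120 + h)) = -(-10)*((-65 - 102)/(120 - 5))**3 = -(-10)*(-167/115)**3 = -(-10)*(-4657463)/1520875 = -1*9314926/304175 = -9314926/304175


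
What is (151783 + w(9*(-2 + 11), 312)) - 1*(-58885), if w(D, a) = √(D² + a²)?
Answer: 210668 + 3*√11545 ≈ 2.1099e+5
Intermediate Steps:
(151783 + w(9*(-2 + 11), 312)) - 1*(-58885) = (151783 + √((9*(-2 + 11))² + 312²)) - 1*(-58885) = (151783 + √((9*9)² + 97344)) + 58885 = (151783 + √(81² + 97344)) + 58885 = (151783 + √(6561 + 97344)) + 58885 = (151783 + √103905) + 58885 = (151783 + 3*√11545) + 58885 = 210668 + 3*√11545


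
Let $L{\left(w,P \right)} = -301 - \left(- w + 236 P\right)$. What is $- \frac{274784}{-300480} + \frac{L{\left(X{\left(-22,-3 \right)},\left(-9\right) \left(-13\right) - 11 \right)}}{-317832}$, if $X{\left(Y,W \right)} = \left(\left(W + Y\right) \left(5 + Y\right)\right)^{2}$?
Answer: $\frac{645773}{1516485} \approx 0.42584$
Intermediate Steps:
$X{\left(Y,W \right)} = \left(5 + Y\right)^{2} \left(W + Y\right)^{2}$ ($X{\left(Y,W \right)} = \left(\left(5 + Y\right) \left(W + Y\right)\right)^{2} = \left(5 + Y\right)^{2} \left(W + Y\right)^{2}$)
$L{\left(w,P \right)} = -301 + w - 236 P$ ($L{\left(w,P \right)} = -301 - \left(- w + 236 P\right) = -301 + w - 236 P$)
$- \frac{274784}{-300480} + \frac{L{\left(X{\left(-22,-3 \right)},\left(-9\right) \left(-13\right) - 11 \right)}}{-317832} = - \frac{274784}{-300480} + \frac{-301 + \left(5 - 22\right)^{2} \left(-3 - 22\right)^{2} - 236 \left(\left(-9\right) \left(-13\right) - 11\right)}{-317832} = \left(-274784\right) \left(- \frac{1}{300480}\right) + \left(-301 + \left(-17\right)^{2} \left(-25\right)^{2} - 236 \left(117 - 11\right)\right) \left(- \frac{1}{317832}\right) = \frac{8587}{9390} + \left(-301 + 289 \cdot 625 - 25016\right) \left(- \frac{1}{317832}\right) = \frac{8587}{9390} + \left(-301 + 180625 - 25016\right) \left(- \frac{1}{317832}\right) = \frac{8587}{9390} + 155308 \left(- \frac{1}{317832}\right) = \frac{8587}{9390} - \frac{947}{1938} = \frac{645773}{1516485}$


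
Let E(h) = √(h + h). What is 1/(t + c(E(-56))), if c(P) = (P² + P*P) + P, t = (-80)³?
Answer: -I/(4*√7 + 512224*I) ≈ -1.9523e-6 - 4.0336e-11*I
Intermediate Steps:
E(h) = √2*√h (E(h) = √(2*h) = √2*√h)
t = -512000
c(P) = P + 2*P² (c(P) = (P² + P²) + P = 2*P² + P = P + 2*P²)
1/(t + c(E(-56))) = 1/(-512000 + (√2*√(-56))*(1 + 2*(√2*√(-56)))) = 1/(-512000 + (√2*(2*I*√14))*(1 + 2*(√2*(2*I*√14)))) = 1/(-512000 + (4*I*√7)*(1 + 2*(4*I*√7))) = 1/(-512000 + (4*I*√7)*(1 + 8*I*√7)) = 1/(-512000 + 4*I*√7*(1 + 8*I*√7))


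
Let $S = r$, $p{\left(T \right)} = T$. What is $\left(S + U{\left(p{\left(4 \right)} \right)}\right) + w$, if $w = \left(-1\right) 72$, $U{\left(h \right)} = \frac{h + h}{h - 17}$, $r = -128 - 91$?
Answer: $- \frac{3791}{13} \approx -291.62$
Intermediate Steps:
$r = -219$
$U{\left(h \right)} = \frac{2 h}{-17 + h}$
$w = -72$
$S = -219$
$\left(S + U{\left(p{\left(4 \right)} \right)}\right) + w = \left(-219 + 2 \cdot 4 \frac{1}{-17 + 4}\right) - 72 = \left(-219 + 2 \cdot 4 \frac{1}{-13}\right) - 72 = \left(-219 + 2 \cdot 4 \left(- \frac{1}{13}\right)\right) - 72 = \left(-219 - \frac{8}{13}\right) - 72 = - \frac{2855}{13} - 72 = - \frac{3791}{13}$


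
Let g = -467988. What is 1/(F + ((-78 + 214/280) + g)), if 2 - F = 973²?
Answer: -140/198070913 ≈ -7.0682e-7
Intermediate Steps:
F = -946727 (F = 2 - 1*973² = 2 - 1*946729 = 2 - 946729 = -946727)
1/(F + ((-78 + 214/280) + g)) = 1/(-946727 + ((-78 + 214/280) - 467988)) = 1/(-946727 + ((-78 + (1/280)*214) - 467988)) = 1/(-946727 + ((-78 + 107/140) - 467988)) = 1/(-946727 + (-10813/140 - 467988)) = 1/(-946727 - 65529133/140) = 1/(-198070913/140) = -140/198070913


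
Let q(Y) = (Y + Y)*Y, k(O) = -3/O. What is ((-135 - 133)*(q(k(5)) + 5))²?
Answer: 1468728976/625 ≈ 2.3500e+6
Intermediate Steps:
q(Y) = 2*Y² (q(Y) = (2*Y)*Y = 2*Y²)
((-135 - 133)*(q(k(5)) + 5))² = ((-135 - 133)*(2*(-3/5)² + 5))² = (-268*(2*(-3*⅕)² + 5))² = (-268*(2*(-⅗)² + 5))² = (-268*(2*(9/25) + 5))² = (-268*(18/25 + 5))² = (-268*143/25)² = (-38324/25)² = 1468728976/625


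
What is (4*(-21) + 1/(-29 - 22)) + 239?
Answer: 7904/51 ≈ 154.98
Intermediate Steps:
(4*(-21) + 1/(-29 - 22)) + 239 = (-84 + 1/(-51)) + 239 = (-84 - 1/51) + 239 = -4285/51 + 239 = 7904/51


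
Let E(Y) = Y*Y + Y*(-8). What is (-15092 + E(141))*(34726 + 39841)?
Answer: 272989787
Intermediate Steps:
E(Y) = Y² - 8*Y
(-15092 + E(141))*(34726 + 39841) = (-15092 + 141*(-8 + 141))*(34726 + 39841) = (-15092 + 141*133)*74567 = (-15092 + 18753)*74567 = 3661*74567 = 272989787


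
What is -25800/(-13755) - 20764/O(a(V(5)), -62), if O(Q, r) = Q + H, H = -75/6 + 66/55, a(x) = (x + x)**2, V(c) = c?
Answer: -188880240/813379 ≈ -232.22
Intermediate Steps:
a(x) = 4*x**2 (a(x) = (2*x)**2 = 4*x**2)
H = -113/10 (H = -75*1/6 + 66*(1/55) = -25/2 + 6/5 = -113/10 ≈ -11.300)
O(Q, r) = -113/10 + Q (O(Q, r) = Q - 113/10 = -113/10 + Q)
-25800/(-13755) - 20764/O(a(V(5)), -62) = -25800/(-13755) - 20764/(-113/10 + 4*5**2) = -25800*(-1/13755) - 20764/(-113/10 + 4*25) = 1720/917 - 20764/(-113/10 + 100) = 1720/917 - 20764/887/10 = 1720/917 - 20764*10/887 = 1720/917 - 207640/887 = -188880240/813379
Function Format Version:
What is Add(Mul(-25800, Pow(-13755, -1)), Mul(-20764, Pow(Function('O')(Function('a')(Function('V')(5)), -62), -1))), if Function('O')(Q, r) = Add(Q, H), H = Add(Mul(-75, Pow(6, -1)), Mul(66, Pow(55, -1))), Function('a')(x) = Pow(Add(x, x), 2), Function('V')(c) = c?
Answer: Rational(-188880240, 813379) ≈ -232.22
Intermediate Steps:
Function('a')(x) = Mul(4, Pow(x, 2)) (Function('a')(x) = Pow(Mul(2, x), 2) = Mul(4, Pow(x, 2)))
H = Rational(-113, 10) (H = Add(Mul(-75, Rational(1, 6)), Mul(66, Rational(1, 55))) = Add(Rational(-25, 2), Rational(6, 5)) = Rational(-113, 10) ≈ -11.300)
Function('O')(Q, r) = Add(Rational(-113, 10), Q) (Function('O')(Q, r) = Add(Q, Rational(-113, 10)) = Add(Rational(-113, 10), Q))
Add(Mul(-25800, Pow(-13755, -1)), Mul(-20764, Pow(Function('O')(Function('a')(Function('V')(5)), -62), -1))) = Add(Mul(-25800, Pow(-13755, -1)), Mul(-20764, Pow(Add(Rational(-113, 10), Mul(4, Pow(5, 2))), -1))) = Add(Mul(-25800, Rational(-1, 13755)), Mul(-20764, Pow(Add(Rational(-113, 10), Mul(4, 25)), -1))) = Add(Rational(1720, 917), Mul(-20764, Pow(Add(Rational(-113, 10), 100), -1))) = Add(Rational(1720, 917), Mul(-20764, Pow(Rational(887, 10), -1))) = Add(Rational(1720, 917), Mul(-20764, Rational(10, 887))) = Add(Rational(1720, 917), Rational(-207640, 887)) = Rational(-188880240, 813379)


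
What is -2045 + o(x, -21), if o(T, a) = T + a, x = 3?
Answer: -2063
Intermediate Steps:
-2045 + o(x, -21) = -2045 + (3 - 21) = -2045 - 18 = -2063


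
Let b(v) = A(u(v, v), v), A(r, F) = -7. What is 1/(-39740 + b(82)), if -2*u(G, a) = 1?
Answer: -1/39747 ≈ -2.5159e-5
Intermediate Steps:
u(G, a) = -½ (u(G, a) = -½*1 = -½)
b(v) = -7
1/(-39740 + b(82)) = 1/(-39740 - 7) = 1/(-39747) = -1/39747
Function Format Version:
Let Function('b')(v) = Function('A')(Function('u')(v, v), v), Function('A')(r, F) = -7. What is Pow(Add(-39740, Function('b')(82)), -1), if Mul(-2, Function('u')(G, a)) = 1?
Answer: Rational(-1, 39747) ≈ -2.5159e-5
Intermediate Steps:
Function('u')(G, a) = Rational(-1, 2) (Function('u')(G, a) = Mul(Rational(-1, 2), 1) = Rational(-1, 2))
Function('b')(v) = -7
Pow(Add(-39740, Function('b')(82)), -1) = Pow(Add(-39740, -7), -1) = Pow(-39747, -1) = Rational(-1, 39747)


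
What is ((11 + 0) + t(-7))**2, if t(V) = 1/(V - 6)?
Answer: 20164/169 ≈ 119.31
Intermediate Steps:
t(V) = 1/(-6 + V)
((11 + 0) + t(-7))**2 = ((11 + 0) + 1/(-6 - 7))**2 = (11 + 1/(-13))**2 = (11 - 1/13)**2 = (142/13)**2 = 20164/169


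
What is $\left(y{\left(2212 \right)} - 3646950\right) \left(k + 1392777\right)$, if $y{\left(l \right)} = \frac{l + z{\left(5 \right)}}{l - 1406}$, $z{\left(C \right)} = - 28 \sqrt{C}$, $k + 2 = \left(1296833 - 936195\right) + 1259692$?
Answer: $- \frac{4428419909245120}{403} - \frac{42183470 \sqrt{5}}{403} \approx -1.0989 \cdot 10^{13}$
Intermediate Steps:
$k = 1620328$ ($k = -2 + \left(\left(1296833 - 936195\right) + 1259692\right) = -2 + \left(360638 + 1259692\right) = -2 + 1620330 = 1620328$)
$y{\left(l \right)} = \frac{l - 28 \sqrt{5}}{-1406 + l}$ ($y{\left(l \right)} = \frac{l - 28 \sqrt{5}}{l - 1406} = \frac{l - 28 \sqrt{5}}{-1406 + l}$)
$\left(y{\left(2212 \right)} - 3646950\right) \left(k + 1392777\right) = \left(\frac{2212 - 28 \sqrt{5}}{-1406 + 2212} - 3646950\right) \left(1620328 + 1392777\right) = \left(\frac{2212 - 28 \sqrt{5}}{806} - 3646950\right) 3013105 = \left(\left(\frac{1106}{403} - \frac{14 \sqrt{5}}{403}\right) - 3646950\right) 3013105 = \left(- \frac{1469719744}{403} - \frac{14 \sqrt{5}}{403}\right) 3013105 = - \frac{4428419909245120}{403} - \frac{42183470 \sqrt{5}}{403}$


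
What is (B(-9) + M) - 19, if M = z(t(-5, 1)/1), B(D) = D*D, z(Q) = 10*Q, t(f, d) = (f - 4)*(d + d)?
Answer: -118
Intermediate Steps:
t(f, d) = 2*d*(-4 + f) (t(f, d) = (-4 + f)*(2*d) = 2*d*(-4 + f))
B(D) = D²
M = -180 (M = 10*((2*1*(-4 - 5))/1) = 10*((2*1*(-9))*1) = 10*(-18*1) = 10*(-18) = -180)
(B(-9) + M) - 19 = ((-9)² - 180) - 19 = (81 - 180) - 19 = -99 - 19 = -118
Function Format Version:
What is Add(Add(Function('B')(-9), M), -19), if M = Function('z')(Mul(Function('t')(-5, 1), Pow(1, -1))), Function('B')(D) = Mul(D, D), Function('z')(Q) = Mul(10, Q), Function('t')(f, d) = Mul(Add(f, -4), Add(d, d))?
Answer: -118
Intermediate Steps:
Function('t')(f, d) = Mul(2, d, Add(-4, f)) (Function('t')(f, d) = Mul(Add(-4, f), Mul(2, d)) = Mul(2, d, Add(-4, f)))
Function('B')(D) = Pow(D, 2)
M = -180 (M = Mul(10, Mul(Mul(2, 1, Add(-4, -5)), Pow(1, -1))) = Mul(10, Mul(Mul(2, 1, -9), 1)) = Mul(10, Mul(-18, 1)) = Mul(10, -18) = -180)
Add(Add(Function('B')(-9), M), -19) = Add(Add(Pow(-9, 2), -180), -19) = Add(Add(81, -180), -19) = Add(-99, -19) = -118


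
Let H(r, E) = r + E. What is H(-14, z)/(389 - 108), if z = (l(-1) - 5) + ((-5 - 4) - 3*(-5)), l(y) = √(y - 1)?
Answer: -13/281 + I*√2/281 ≈ -0.046263 + 0.0050328*I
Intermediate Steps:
l(y) = √(-1 + y)
z = 1 + I*√2 (z = (√(-1 - 1) - 5) + ((-5 - 4) - 3*(-5)) = (√(-2) - 5) + (-9 + 15) = (I*√2 - 5) + 6 = (-5 + I*√2) + 6 = 1 + I*√2 ≈ 1.0 + 1.4142*I)
H(r, E) = E + r
H(-14, z)/(389 - 108) = ((1 + I*√2) - 14)/(389 - 108) = (-13 + I*√2)/281 = (-13 + I*√2)*(1/281) = -13/281 + I*√2/281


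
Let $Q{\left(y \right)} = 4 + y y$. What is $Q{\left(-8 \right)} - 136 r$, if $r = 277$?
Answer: $-37604$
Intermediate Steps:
$Q{\left(y \right)} = 4 + y^{2}$
$Q{\left(-8 \right)} - 136 r = \left(4 + \left(-8\right)^{2}\right) - 37672 = \left(4 + 64\right) - 37672 = 68 - 37672 = -37604$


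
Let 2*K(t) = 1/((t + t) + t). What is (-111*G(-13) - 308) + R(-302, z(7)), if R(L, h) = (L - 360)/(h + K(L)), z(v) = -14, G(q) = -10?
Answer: 21545482/25369 ≈ 849.28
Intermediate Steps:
K(t) = 1/(6*t) (K(t) = 1/(2*((t + t) + t)) = 1/(2*(2*t + t)) = 1/(2*((3*t))) = (1/(3*t))/2 = 1/(6*t))
R(L, h) = (-360 + L)/(h + 1/(6*L)) (R(L, h) = (L - 360)/(h + 1/(6*L)) = (-360 + L)/(h + 1/(6*L)))
(-111*G(-13) - 308) + R(-302, z(7)) = (-111*(-10) - 308) + 6*(-302)*(-360 - 302)/(1 + 6*(-302)*(-14)) = (1110 - 308) + 6*(-302)*(-662)/(1 + 25368) = 802 + 6*(-302)*(-662)/25369 = 802 + 6*(-302)*(1/25369)*(-662) = 802 + 1199544/25369 = 21545482/25369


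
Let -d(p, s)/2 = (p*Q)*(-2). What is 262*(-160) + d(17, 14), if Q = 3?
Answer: -41716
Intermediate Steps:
d(p, s) = 12*p (d(p, s) = -2*p*3*(-2) = -2*3*p*(-2) = -(-12)*p = 12*p)
262*(-160) + d(17, 14) = 262*(-160) + 12*17 = -41920 + 204 = -41716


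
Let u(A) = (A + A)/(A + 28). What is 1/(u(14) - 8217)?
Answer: -3/24649 ≈ -0.00012171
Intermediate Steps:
u(A) = 2*A/(28 + A) (u(A) = (2*A)/(28 + A) = 2*A/(28 + A))
1/(u(14) - 8217) = 1/(2*14/(28 + 14) - 8217) = 1/(2*14/42 - 8217) = 1/(2*14*(1/42) - 8217) = 1/(⅔ - 8217) = 1/(-24649/3) = -3/24649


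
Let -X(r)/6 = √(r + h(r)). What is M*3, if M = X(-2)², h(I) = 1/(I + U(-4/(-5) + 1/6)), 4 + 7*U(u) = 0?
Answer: -258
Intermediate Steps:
U(u) = -4/7 (U(u) = -4/7 + (⅐)*0 = -4/7 + 0 = -4/7)
h(I) = 1/(-4/7 + I) (h(I) = 1/(I - 4/7) = 1/(-4/7 + I))
X(r) = -6*√(r + 7/(-4 + 7*r))
M = -86 (M = (-6*√(7 - 2*(-4 + 7*(-2)))*(I*√2/6))² = (-6*√(7 - 2*(-4 - 14))*(I*√2/6))² = (-6*√(7 - 2*(-18))*(I*√2/6))² = (-6*I*√2*√(7 + 36)/6)² = (-6*I*√86/6)² = (-I*√86)² = -86)
M*3 = -86*3 = -258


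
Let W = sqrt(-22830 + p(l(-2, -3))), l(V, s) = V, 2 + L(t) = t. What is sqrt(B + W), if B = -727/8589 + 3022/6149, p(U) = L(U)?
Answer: sqrt(1134737191823235 + 19525053456755847*I*sqrt(466))/52813761 ≈ 8.7039 + 8.6805*I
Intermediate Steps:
L(t) = -2 + t
p(U) = -2 + U
W = 7*I*sqrt(466) (W = sqrt(-22830 + (-2 - 2)) = sqrt(-22830 - 4) = sqrt(-22834) = 7*I*sqrt(466) ≈ 151.11*I)
B = 21485635/52813761 (B = -727*1/8589 + 3022*(1/6149) = -727/8589 + 3022/6149 = 21485635/52813761 ≈ 0.40682)
sqrt(B + W) = sqrt(21485635/52813761 + 7*I*sqrt(466))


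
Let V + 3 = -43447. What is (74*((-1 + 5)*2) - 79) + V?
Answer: -42937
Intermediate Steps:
V = -43450 (V = -3 - 43447 = -43450)
(74*((-1 + 5)*2) - 79) + V = (74*((-1 + 5)*2) - 79) - 43450 = (74*(4*2) - 79) - 43450 = (74*8 - 79) - 43450 = (592 - 79) - 43450 = 513 - 43450 = -42937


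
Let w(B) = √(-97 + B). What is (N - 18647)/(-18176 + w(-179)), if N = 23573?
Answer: -22383744/82591813 - 2463*I*√69/82591813 ≈ -0.27102 - 0.00024771*I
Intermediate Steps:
(N - 18647)/(-18176 + w(-179)) = (23573 - 18647)/(-18176 + √(-97 - 179)) = 4926/(-18176 + √(-276)) = 4926/(-18176 + 2*I*√69)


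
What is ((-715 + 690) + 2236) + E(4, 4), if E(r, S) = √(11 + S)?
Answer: 2211 + √15 ≈ 2214.9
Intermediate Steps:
((-715 + 690) + 2236) + E(4, 4) = ((-715 + 690) + 2236) + √(11 + 4) = (-25 + 2236) + √15 = 2211 + √15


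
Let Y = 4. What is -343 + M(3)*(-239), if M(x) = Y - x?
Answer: -582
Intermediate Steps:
M(x) = 4 - x
-343 + M(3)*(-239) = -343 + (4 - 1*3)*(-239) = -343 + (4 - 3)*(-239) = -343 + 1*(-239) = -343 - 239 = -582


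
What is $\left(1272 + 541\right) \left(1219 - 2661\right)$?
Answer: $-2614346$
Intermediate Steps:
$\left(1272 + 541\right) \left(1219 - 2661\right) = 1813 \left(-1442\right) = -2614346$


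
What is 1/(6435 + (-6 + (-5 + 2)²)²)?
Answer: 1/6444 ≈ 0.00015518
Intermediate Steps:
1/(6435 + (-6 + (-5 + 2)²)²) = 1/(6435 + (-6 + (-3)²)²) = 1/(6435 + (-6 + 9)²) = 1/(6435 + 3²) = 1/(6435 + 9) = 1/6444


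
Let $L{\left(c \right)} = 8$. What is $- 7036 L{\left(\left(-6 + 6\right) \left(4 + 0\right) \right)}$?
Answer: $-56288$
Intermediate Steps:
$- 7036 L{\left(\left(-6 + 6\right) \left(4 + 0\right) \right)} = \left(-7036\right) 8 = -56288$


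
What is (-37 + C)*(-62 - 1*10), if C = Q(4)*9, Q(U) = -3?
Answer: 4608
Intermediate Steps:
C = -27 (C = -3*9 = -27)
(-37 + C)*(-62 - 1*10) = (-37 - 27)*(-62 - 1*10) = -64*(-62 - 10) = -64*(-72) = 4608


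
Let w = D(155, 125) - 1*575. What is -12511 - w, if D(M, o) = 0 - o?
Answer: -11811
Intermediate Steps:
D(M, o) = -o
w = -700 (w = -1*125 - 1*575 = -125 - 575 = -700)
-12511 - w = -12511 - 1*(-700) = -12511 + 700 = -11811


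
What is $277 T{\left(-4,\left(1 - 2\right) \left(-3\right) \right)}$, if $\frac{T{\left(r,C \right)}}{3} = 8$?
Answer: $6648$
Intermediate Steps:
$T{\left(r,C \right)} = 24$ ($T{\left(r,C \right)} = 3 \cdot 8 = 24$)
$277 T{\left(-4,\left(1 - 2\right) \left(-3\right) \right)} = 277 \cdot 24 = 6648$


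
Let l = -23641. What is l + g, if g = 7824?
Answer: -15817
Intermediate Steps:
l + g = -23641 + 7824 = -15817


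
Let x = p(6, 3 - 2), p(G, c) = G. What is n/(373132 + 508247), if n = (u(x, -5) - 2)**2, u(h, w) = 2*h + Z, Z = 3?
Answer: 169/881379 ≈ 0.00019174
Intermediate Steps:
x = 6
u(h, w) = 3 + 2*h (u(h, w) = 2*h + 3 = 3 + 2*h)
n = 169 (n = ((3 + 2*6) - 2)**2 = ((3 + 12) - 2)**2 = (15 - 2)**2 = 13**2 = 169)
n/(373132 + 508247) = 169/(373132 + 508247) = 169/881379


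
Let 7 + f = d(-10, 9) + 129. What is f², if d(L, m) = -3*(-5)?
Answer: 18769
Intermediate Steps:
d(L, m) = 15
f = 137 (f = -7 + (15 + 129) = -7 + 144 = 137)
f² = 137² = 18769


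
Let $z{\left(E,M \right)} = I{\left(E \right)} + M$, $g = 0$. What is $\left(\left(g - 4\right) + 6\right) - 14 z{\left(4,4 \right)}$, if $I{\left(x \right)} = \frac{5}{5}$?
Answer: $-68$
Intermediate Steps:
$I{\left(x \right)} = 1$ ($I{\left(x \right)} = 5 \cdot \frac{1}{5} = 1$)
$z{\left(E,M \right)} = 1 + M$
$\left(\left(g - 4\right) + 6\right) - 14 z{\left(4,4 \right)} = \left(\left(0 - 4\right) + 6\right) - 14 \left(1 + 4\right) = \left(-4 + 6\right) - 70 = 2 - 70 = -68$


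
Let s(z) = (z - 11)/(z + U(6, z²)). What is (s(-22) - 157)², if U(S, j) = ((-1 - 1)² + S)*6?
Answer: 35988001/1444 ≈ 24922.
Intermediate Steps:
U(S, j) = 24 + 6*S (U(S, j) = ((-2)² + S)*6 = (4 + S)*6 = 24 + 6*S)
s(z) = (-11 + z)/(60 + z) (s(z) = (z - 11)/(z + (24 + 6*6)) = (-11 + z)/(z + (24 + 36)) = (-11 + z)/(z + 60) = (-11 + z)/(60 + z))
(s(-22) - 157)² = ((-11 - 22)/(60 - 22) - 157)² = (-33/38 - 157)² = (-5999/38)² = 35988001/1444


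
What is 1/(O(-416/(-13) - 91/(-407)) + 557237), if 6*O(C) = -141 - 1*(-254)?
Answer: 6/3343535 ≈ 1.7945e-6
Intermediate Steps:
O(C) = 113/6 (O(C) = (-141 - 1*(-254))/6 = (-141 + 254)/6 = (1/6)*113 = 113/6)
1/(O(-416/(-13) - 91/(-407)) + 557237) = 1/(113/6 + 557237) = 1/(3343535/6) = 6/3343535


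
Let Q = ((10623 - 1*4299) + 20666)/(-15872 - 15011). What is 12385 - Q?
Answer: 382512945/30883 ≈ 12386.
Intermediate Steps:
Q = -26990/30883 (Q = ((10623 - 4299) + 20666)/(-30883) = (6324 + 20666)*(-1/30883) = 26990*(-1/30883) = -26990/30883 ≈ -0.87394)
12385 - Q = 12385 - 1*(-26990/30883) = 12385 + 26990/30883 = 382512945/30883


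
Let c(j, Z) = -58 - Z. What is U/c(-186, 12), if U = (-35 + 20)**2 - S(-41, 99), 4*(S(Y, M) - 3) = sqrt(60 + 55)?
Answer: -111/35 + sqrt(115)/280 ≈ -3.1331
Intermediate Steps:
S(Y, M) = 3 + sqrt(115)/4 (S(Y, M) = 3 + sqrt(60 + 55)/4 = 3 + sqrt(115)/4)
U = 222 - sqrt(115)/4 (U = (-35 + 20)**2 - (3 + sqrt(115)/4) = (-15)**2 + (-3 - sqrt(115)/4) = 225 + (-3 - sqrt(115)/4) = 222 - sqrt(115)/4 ≈ 219.32)
U/c(-186, 12) = (222 - sqrt(115)/4)/(-58 - 1*12) = (222 - sqrt(115)/4)/(-58 - 12) = (222 - sqrt(115)/4)/(-70) = (222 - sqrt(115)/4)*(-1/70) = -111/35 + sqrt(115)/280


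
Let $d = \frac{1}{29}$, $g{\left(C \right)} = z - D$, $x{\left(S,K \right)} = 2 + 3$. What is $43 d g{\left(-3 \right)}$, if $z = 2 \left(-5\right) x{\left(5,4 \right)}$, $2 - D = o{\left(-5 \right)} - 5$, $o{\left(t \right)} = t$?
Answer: $- \frac{2666}{29} \approx -91.931$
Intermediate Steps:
$x{\left(S,K \right)} = 5$
$D = 12$ ($D = 2 - \left(-5 - 5\right) = 2 - -10 = 2 + 10 = 12$)
$z = -50$ ($z = 2 \left(-5\right) 5 = \left(-10\right) 5 = -50$)
$g{\left(C \right)} = -62$ ($g{\left(C \right)} = -50 - 12 = -62$)
$d = \frac{1}{29} \approx 0.034483$
$43 d g{\left(-3 \right)} = 43 \cdot \frac{1}{29} \left(-62\right) = \frac{43}{29} \left(-62\right) = - \frac{2666}{29}$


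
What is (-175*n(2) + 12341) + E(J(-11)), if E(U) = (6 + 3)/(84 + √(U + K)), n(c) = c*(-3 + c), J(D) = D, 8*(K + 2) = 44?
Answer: 59762423/4709 - 3*I*√30/4709 ≈ 12691.0 - 0.0034894*I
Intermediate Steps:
K = 7/2 (K = -2 + (⅛)*44 = -2 + 11/2 = 7/2 ≈ 3.5000)
E(U) = 9/(84 + √(7/2 + U)) (E(U) = (6 + 3)/(84 + √(U + 7/2)) = 9/(84 + √(7/2 + U)))
(-175*n(2) + 12341) + E(J(-11)) = (-350*(-3 + 2) + 12341) + 18/(168 + √2*√(7 + 2*(-11))) = (-350*(-1) + 12341) + 18/(168 + √2*√(7 - 22)) = (-175*(-2) + 12341) + 18/(168 + √2*√(-15)) = (350 + 12341) + 18/(168 + √2*(I*√15)) = 12691 + 18/(168 + I*√30)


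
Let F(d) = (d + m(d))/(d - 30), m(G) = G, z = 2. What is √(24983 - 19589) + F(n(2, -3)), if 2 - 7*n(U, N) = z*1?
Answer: √5394 ≈ 73.444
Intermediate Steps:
n(U, N) = 0 (n(U, N) = 2/7 - 2/7 = 0)
F(d) = 2*d/(-30 + d) (F(d) = (d + d)/(d - 30) = (2*d)/(-30 + d) = 2*d/(-30 + d))
√(24983 - 19589) + F(n(2, -3)) = √(24983 - 19589) + 2*0/(-30 + 0) = √5394 + 2*0/(-30) = √5394 + 2*0*(-1/30) = √5394 + 0 = √5394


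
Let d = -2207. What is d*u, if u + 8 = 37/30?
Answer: 448021/30 ≈ 14934.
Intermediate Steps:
u = -203/30 (u = -8 + 37/30 = -203/30 ≈ -6.7667)
d*u = -2207*(-203/30) = 448021/30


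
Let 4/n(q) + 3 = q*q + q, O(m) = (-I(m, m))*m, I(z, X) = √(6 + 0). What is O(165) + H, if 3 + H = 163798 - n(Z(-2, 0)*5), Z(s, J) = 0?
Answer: 491389/3 - 165*√6 ≈ 1.6339e+5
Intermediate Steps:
I(z, X) = √6
O(m) = -m*√6 (O(m) = (-√6)*m = -m*√6)
n(q) = 4/(-3 + q + q²) (n(q) = 4/(-3 + (q*q + q)) = 4/(-3 + (q² + q)) = 4/(-3 + (q + q²)) = 4/(-3 + q + q²))
H = 491389/3 (H = -3 + (163798 - 4/(-3 + 0*5 + (0*5)²)) = -3 + (163798 - 4/(-3 + 0 + 0²)) = -3 + (163798 - 4/(-3 + 0 + 0)) = -3 + (163798 - 4/(-3)) = -3 + (163798 - 4*(-1)/3) = -3 + (163798 - 1*(-4/3)) = -3 + (163798 + 4/3) = -3 + 491398/3 = 491389/3 ≈ 1.6380e+5)
O(165) + H = -1*165*√6 + 491389/3 = -165*√6 + 491389/3 = 491389/3 - 165*√6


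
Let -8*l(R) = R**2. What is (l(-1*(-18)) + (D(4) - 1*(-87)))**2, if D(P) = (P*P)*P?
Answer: 48841/4 ≈ 12210.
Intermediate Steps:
D(P) = P**3 (D(P) = P**2*P = P**3)
l(R) = -R**2/8
(l(-1*(-18)) + (D(4) - 1*(-87)))**2 = (-(-1*(-18))**2/8 + (4**3 - 1*(-87)))**2 = (-1/8*18**2 + (64 + 87))**2 = (-1/8*324 + 151)**2 = (-81/2 + 151)**2 = (221/2)**2 = 48841/4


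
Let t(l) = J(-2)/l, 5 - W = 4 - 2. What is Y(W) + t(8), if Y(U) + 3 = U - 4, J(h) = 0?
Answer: -4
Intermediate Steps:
W = 3 (W = 5 - (4 - 2) = 5 - 1*2 = 5 - 2 = 3)
Y(U) = -7 + U (Y(U) = -3 + (U - 4) = -3 + (-4 + U) = -7 + U)
t(l) = 0 (t(l) = 0/l = 0)
Y(W) + t(8) = (-7 + 3) + 0 = -4 + 0 = -4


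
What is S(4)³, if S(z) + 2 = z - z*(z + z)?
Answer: -27000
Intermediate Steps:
S(z) = -2 + z - 2*z² (S(z) = -2 + (z - z*(z + z)) = -2 + (z - z*2*z) = -2 + (z - 2*z²) = -2 + z - 2*z²)
S(4)³ = (-2 + 4 - 2*4²)³ = (-2 + 4 - 2*16)³ = (-2 + 4 - 32)³ = (-30)³ = -27000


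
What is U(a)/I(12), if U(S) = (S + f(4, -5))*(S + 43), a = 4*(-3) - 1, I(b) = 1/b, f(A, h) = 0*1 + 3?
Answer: -3600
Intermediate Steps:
f(A, h) = 3 (f(A, h) = 0 + 3 = 3)
a = -13 (a = -12 - 1 = -13)
U(S) = (3 + S)*(43 + S) (U(S) = (S + 3)*(S + 43) = (3 + S)*(43 + S))
U(a)/I(12) = (129 + (-13)**2 + 46*(-13))/(1/12) = (129 + 169 - 598)/(1/12) = -300*12 = -3600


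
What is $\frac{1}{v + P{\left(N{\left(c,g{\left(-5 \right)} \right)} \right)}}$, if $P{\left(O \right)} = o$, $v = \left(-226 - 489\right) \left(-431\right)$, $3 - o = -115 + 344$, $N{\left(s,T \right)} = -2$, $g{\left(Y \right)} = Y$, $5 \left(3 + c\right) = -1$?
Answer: $\frac{1}{307939} \approx 3.2474 \cdot 10^{-6}$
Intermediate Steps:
$c = - \frac{16}{5}$ ($c = -3 + \frac{1}{5} \left(-1\right) = -3 - \frac{1}{5} = - \frac{16}{5} \approx -3.2$)
$o = -226$ ($o = 3 - \left(-115 + 344\right) = 3 - 229 = -226$)
$v = 308165$ ($v = \left(-715\right) \left(-431\right) = 308165$)
$P{\left(O \right)} = -226$
$\frac{1}{v + P{\left(N{\left(c,g{\left(-5 \right)} \right)} \right)}} = \frac{1}{308165 - 226} = \frac{1}{307939}$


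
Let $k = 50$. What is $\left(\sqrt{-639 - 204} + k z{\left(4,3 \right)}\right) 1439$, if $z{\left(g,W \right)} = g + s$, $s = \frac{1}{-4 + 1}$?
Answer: $\frac{791450}{3} + 1439 i \sqrt{843} \approx 2.6382 \cdot 10^{5} + 41781.0 i$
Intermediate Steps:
$s = - \frac{1}{3}$ ($s = \frac{1}{-3} = - \frac{1}{3} \approx -0.33333$)
$z{\left(g,W \right)} = - \frac{1}{3} + g$ ($z{\left(g,W \right)} = g - \frac{1}{3} = - \frac{1}{3} + g$)
$\left(\sqrt{-639 - 204} + k z{\left(4,3 \right)}\right) 1439 = \left(\sqrt{-639 - 204} + 50 \left(- \frac{1}{3} + 4\right)\right) 1439 = \left(\sqrt{-843} + 50 \cdot \frac{11}{3}\right) 1439 = \left(i \sqrt{843} + \frac{550}{3}\right) 1439 = \left(\frac{550}{3} + i \sqrt{843}\right) 1439 = \frac{791450}{3} + 1439 i \sqrt{843}$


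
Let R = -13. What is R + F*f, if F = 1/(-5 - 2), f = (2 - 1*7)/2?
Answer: -177/14 ≈ -12.643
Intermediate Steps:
f = -5/2 (f = (2 - 7)*(½) = -5*½ = -5/2 ≈ -2.5000)
F = -⅐ (F = 1/(-7) = -⅐ ≈ -0.14286)
R + F*f = -13 - ⅐*(-5/2) = -13 + 5/14 = -177/14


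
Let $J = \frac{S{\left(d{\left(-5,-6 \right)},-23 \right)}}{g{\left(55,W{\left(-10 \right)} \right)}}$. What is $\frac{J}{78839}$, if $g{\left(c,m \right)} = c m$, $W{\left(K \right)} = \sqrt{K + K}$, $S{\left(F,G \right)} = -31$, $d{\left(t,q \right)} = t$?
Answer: $\frac{31 i \sqrt{5}}{43361450} \approx 1.5986 \cdot 10^{-6} i$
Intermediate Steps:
$W{\left(K \right)} = \sqrt{2} \sqrt{K}$ ($W{\left(K \right)} = \sqrt{2 K} = \sqrt{2} \sqrt{K}$)
$J = \frac{31 i \sqrt{5}}{550}$ ($J = - \frac{31}{55 \sqrt{2} \sqrt{-10}} = - \frac{31}{55 \sqrt{2} i \sqrt{10}} = - \frac{31}{55 \cdot 2 i \sqrt{5}} = - \frac{31}{110 i \sqrt{5}} = - 31 \left(- \frac{i \sqrt{5}}{550}\right) = \frac{31 i \sqrt{5}}{550} \approx 0.12603 i$)
$\frac{J}{78839} = \frac{\frac{31}{550} i \sqrt{5}}{78839} = \frac{31 i \sqrt{5}}{550} \cdot \frac{1}{78839} = \frac{31 i \sqrt{5}}{43361450}$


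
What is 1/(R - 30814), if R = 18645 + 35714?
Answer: 1/23545 ≈ 4.2472e-5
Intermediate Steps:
R = 54359
1/(R - 30814) = 1/(54359 - 30814) = 1/23545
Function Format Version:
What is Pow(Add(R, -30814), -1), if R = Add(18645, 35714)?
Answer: Rational(1, 23545) ≈ 4.2472e-5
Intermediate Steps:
R = 54359
Pow(Add(R, -30814), -1) = Pow(Add(54359, -30814), -1) = Pow(23545, -1) = Rational(1, 23545)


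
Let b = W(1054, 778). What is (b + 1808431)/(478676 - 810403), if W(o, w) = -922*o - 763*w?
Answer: -243029/331727 ≈ -0.73262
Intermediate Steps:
b = -1565402 (b = -922*1054 - 763*778 = -971788 - 593614 = -1565402)
(b + 1808431)/(478676 - 810403) = (-1565402 + 1808431)/(478676 - 810403) = 243029/(-331727) = 243029*(-1/331727) = -243029/331727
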